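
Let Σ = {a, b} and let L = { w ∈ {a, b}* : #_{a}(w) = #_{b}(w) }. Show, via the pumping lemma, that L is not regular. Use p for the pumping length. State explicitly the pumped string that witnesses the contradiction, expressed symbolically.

a^{p+k} b^p

Suppose for contradiction that L is regular, and let p be the pumping length.
Choose w = a^p b^p ∈ L with |w| = 2p ≥ p.
Write w = xyz as guaranteed by the lemma, with |xy| ≤ p and |y| > 0.
Since the first p symbols of w are all a's and |xy| ≤ p, y lies entirely in the leading a-block: y = a^k for some k with 1 ≤ k ≤ p.
Pump with i = 2: xy^2z = a^{p+k} b^p has p+k occurrences of a but only p of b. Since k ≥ 1 the counts differ, so xy^2z ∉ L.
This is a contradiction; hence L is not regular.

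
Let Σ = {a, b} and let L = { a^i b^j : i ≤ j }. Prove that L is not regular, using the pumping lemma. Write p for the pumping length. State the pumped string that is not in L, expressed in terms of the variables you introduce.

Suppose for contradiction that L is regular, and let p be the pumping length.
Choose w = a^p b^p ∈ L, with |w| = 2p ≥ p.
Write w = xyz as guaranteed by the lemma, with |xy| ≤ p and y is nonempty.
The first p characters of w are a's, so xy (and hence y) consists only of a's. Write y = a^k, 1 ≤ k ≤ p.
Consider xy^2z = a^{p+k} b^p. Since k ≥ 1, the a-count p+k exceeds the b-count p, so i ≤ j fails; thus xy^2z ∉ L.
This contradicts the pumping lemma, so L is not regular.

a^{p+k} b^p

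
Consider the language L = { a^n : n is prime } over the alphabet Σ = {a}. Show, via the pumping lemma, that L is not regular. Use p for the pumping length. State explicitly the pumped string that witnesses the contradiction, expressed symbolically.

a^{q(1+k)}

Assume L is regular; let p be its pumping constant.
Let q be a prime with q ≥ p+2 (infinitely many primes exist), and take w = a^q ∈ L with |w| = q ≥ p.
By the pumping lemma, w = xyz with |xy| ≤ p and |y| ≥ 1.
Then y = a^k for some k with 1 ≤ k ≤ p.
Since 1 ≤ k ≤ p, |xz| = q-k. Pump with i = q+1: |xy^{q+1}z| = (q-k)+(q+1)k = q+qk = q(1+k), which is composite (both factors ≥ 2). So xy^{q+1}z = a^{q(1+k)} ∉ L.
This contradicts the pumping lemma, so L is not regular.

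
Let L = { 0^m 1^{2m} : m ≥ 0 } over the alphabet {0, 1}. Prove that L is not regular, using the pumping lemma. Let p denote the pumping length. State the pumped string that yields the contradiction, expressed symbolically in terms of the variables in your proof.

Toward a contradiction, assume L is regular with pumping length p.
Choose w = 0^p 1^{2p}, which is in L with |w| = 3p ≥ p.
The pumping lemma gives a decomposition w = xyz where |xy| ≤ p and |y| > 0.
The first p characters of w are 0's, so xy (and hence y) consists only of 0's. Write y = 0^k, 1 ≤ k ≤ p.
Pump with i = 2: xy^2z = 0^{p+k} 1^{2p}. For this to lie in L we would need 2p = 2(p+k), which forces k = 0. But k ≥ 1, so xy^2z ∉ L.
This is a contradiction; hence L is not regular.

0^{p+k} 1^{2p}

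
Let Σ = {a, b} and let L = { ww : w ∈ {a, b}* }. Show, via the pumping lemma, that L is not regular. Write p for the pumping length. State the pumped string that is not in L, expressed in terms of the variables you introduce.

a^{p+k} b^p a^p b^p

Toward a contradiction, assume L is regular with pumping length p.
Take w = a^p b^p a^p b^p = uu where u = a^pb^p; then w ∈ L and |w| = 4p ≥ p.
Write w = xyz as guaranteed by the lemma, with |xy| ≤ p and |y| > 0.
Since the first p symbols of w are all a's and |xy| ≤ p, y lies entirely in the leading a-block: y = a^k for some k with 1 ≤ k ≤ p.
Pump with i = 2: xy^2z = a^{p+k} b^p a^p b^p, of length 4p+k. Suppose this equals vv. The string starts with a and ends with b, so v does too; thus the boundary between the two copies of v is a b→a transition. There is exactly one such transition, at position 2p+k, so |v| = 2p+k and |vv| = 4p+2k ≠ 4p+k since k ≥ 1. So xy^2z ∉ L.
This is a contradiction; hence L is not regular.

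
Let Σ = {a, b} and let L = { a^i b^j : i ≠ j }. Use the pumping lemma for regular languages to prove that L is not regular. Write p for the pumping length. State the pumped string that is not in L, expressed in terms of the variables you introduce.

Assume L is regular; let p be its pumping constant.
Choose w = a^p b^{p+p!}. Since p ≠ p+p!, w ∈ L; and |w| ≥ p.
The pumping lemma gives a decomposition w = xyz where |xy| ≤ p and |y| > 0.
Because |xy| ≤ p and w begins with p copies of a, we have y = a^k with 1 ≤ k ≤ p.
Since 1 ≤ k ≤ p, k divides p!; set t = 1 + p!/k. Then xy^t z has p + (p!/k)·k = p + p! copies of a. Now the a-count equals the b-count, so i ≠ j fails. So xy^t z = a^{p+p!} b^{p+p!} ∉ L.
This contradicts the pumping lemma, so L is not regular.

a^{p+p!} b^{p+p!}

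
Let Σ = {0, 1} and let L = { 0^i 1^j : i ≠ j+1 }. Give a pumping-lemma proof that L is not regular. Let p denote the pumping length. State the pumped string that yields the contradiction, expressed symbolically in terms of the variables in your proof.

Assume L is regular; let p be its pumping constant.
Choose w = 0^p 1^{p+p!-1}. Since p ≠ (p+p!-1)+1 = p+p!, w ∈ L; and |w| ≥ p.
By the pumping lemma, w = xyz with |xy| ≤ p and |y| > 0.
Because |xy| ≤ p and w begins with p copies of 0, we have y = 0^k with 1 ≤ k ≤ p.
Since 1 ≤ k ≤ p, k divides p!; set t = 1 + p!/k. Then xy^t z has p + (p!/k)·k = p + p! copies of 0. Now the 0-count is p+p! and (1-count)+1 = (p+p!-1)+1 = p+p!, so i ≠ j+1 fails. So xy^t z = 0^{p+p!} 1^{p+p!-1} ∉ L.
This contradicts the pumping lemma, so L is not regular.

0^{p+p!} 1^{p+p!-1}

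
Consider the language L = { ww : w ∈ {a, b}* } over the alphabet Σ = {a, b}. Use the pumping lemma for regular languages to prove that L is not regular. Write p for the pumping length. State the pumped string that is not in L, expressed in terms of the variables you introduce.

Toward a contradiction, assume L is regular with pumping length p.
Take w = a^p b^p a^p b^p = uu where u = a^pb^p; then w ∈ L and |w| = 4p ≥ p.
By the pumping lemma, w = xyz with |xy| ≤ p and |y| > 0.
The first p characters of w are a's, so xy (and hence y) consists only of a's. Write y = a^k, 1 ≤ k ≤ p.
Pump with i = 2: xy^2z = a^{p+k} b^p a^p b^p, of length 4p+k. Suppose this equals vv. The string starts with a and ends with b, so v does too; thus the boundary between the two copies of v is a b→a transition. There is exactly one such transition, at position 2p+k, so |v| = 2p+k and |vv| = 4p+2k ≠ 4p+k since k ≥ 1. So xy^2z ∉ L.
Contradiction. Therefore L is not regular.

a^{p+k} b^p a^p b^p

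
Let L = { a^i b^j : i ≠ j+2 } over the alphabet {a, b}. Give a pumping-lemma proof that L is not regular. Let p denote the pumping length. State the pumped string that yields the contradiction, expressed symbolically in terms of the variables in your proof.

Suppose for contradiction that L is regular, and let p be the pumping length.
Choose w = a^p b^{p+p!-2}. Since p ≠ (p+p!-2)+2 = p+p!, w ∈ L; and |w| ≥ p.
By the pumping lemma, w = xyz with |xy| ≤ p and |y| > 0.
Since the first p symbols of w are all a's and |xy| ≤ p, y lies entirely in the leading a-block: y = a^k for some k with 1 ≤ k ≤ p.
Since 1 ≤ k ≤ p, k divides p!; set t = 1 + p!/k. Then xy^t z has p + (p!/k)·k = p + p! copies of a. Now the a-count is p+p! and (b-count)+2 = (p+p!-2)+2 = p+p!, so i ≠ j+2 fails. So xy^t z = a^{p+p!} b^{p+p!-2} ∉ L.
Contradiction. Therefore L is not regular.

a^{p+p!} b^{p+p!-2}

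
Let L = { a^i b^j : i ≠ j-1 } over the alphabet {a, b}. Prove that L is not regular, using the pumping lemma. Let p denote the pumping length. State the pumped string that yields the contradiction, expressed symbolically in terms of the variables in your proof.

a^{p+p!} b^{p+p!+1}

Assume L is regular. Let p be the pumping length given by the pumping lemma.
Choose w = a^p b^{p+p!+1}. Since p ≠ (p+p!+1)-1 = p+p!, w ∈ L; and |w| ≥ p.
Write w = xyz as guaranteed by the lemma, with |xy| ≤ p and |y| ≥ 1.
The first p characters of w are a's, so xy (and hence y) consists only of a's. Write y = a^k, 1 ≤ k ≤ p.
Since 1 ≤ k ≤ p, k divides p!; set t = 1 + p!/k. Then xy^t z has p + (p!/k)·k = p + p! copies of a. Now the a-count is p+p! and (b-count)-1 = (p+p!+1)-1 = p+p!, so i ≠ j-1 fails. So xy^t z = a^{p+p!} b^{p+p!+1} ∉ L.
Contradiction. Therefore L is not regular.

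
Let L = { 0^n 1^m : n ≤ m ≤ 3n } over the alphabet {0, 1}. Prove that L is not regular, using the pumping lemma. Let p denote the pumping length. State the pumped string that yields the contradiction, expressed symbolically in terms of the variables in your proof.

Suppose for contradiction that L is regular, and let p be the pumping length.
Take w = 0^p 1^p ∈ L (since p ≤ p ≤ 3p), with |w| = 2p ≥ p.
By the pumping lemma, w = xyz with |xy| ≤ p and |y| > 0.
Because |xy| ≤ p and w begins with p copies of 0, we have y = 0^k with 1 ≤ k ≤ p.
Pump with i = 2: xy^2z = 0^{p+k} 1^p. Now n = p+k > p = m, so the condition n ≤ m fails. Thus xy^2z ∉ L.
This is a contradiction; hence L is not regular.

0^{p+k} 1^p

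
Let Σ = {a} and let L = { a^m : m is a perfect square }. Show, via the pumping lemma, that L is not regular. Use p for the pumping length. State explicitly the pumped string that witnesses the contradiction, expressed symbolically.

a^{p²+k}

Assume L is regular; let p be its pumping constant.
Take w = a^{p²} ∈ L with |w| = p² ≥ p.
Write w = xyz as guaranteed by the lemma, with |xy| ≤ p and |y| > 0.
Then y = a^k for some k with 1 ≤ k ≤ p.
Pump with i = 2: xy^2z = a^{p²+k}. Since 1 ≤ k ≤ p, p² < p²+k ≤ p²+p < (p+1)², so p²+k lies strictly between consecutive squares and is not a perfect square. So xy^2z ∉ L.
This is a contradiction; hence L is not regular.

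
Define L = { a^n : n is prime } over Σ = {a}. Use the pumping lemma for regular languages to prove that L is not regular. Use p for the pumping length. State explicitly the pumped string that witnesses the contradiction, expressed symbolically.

a^{q(1+k)}

Toward a contradiction, assume L is regular with pumping length p.
Let q be a prime with q ≥ p+2 (infinitely many primes exist), and take w = a^q ∈ L with |w| = q ≥ p.
The pumping lemma gives a decomposition w = xyz where |xy| ≤ p and |y| > 0.
Then y = a^k for some k with 1 ≤ k ≤ p.
Since 1 ≤ k ≤ p, |xz| = q-k. Pump with i = q+1: |xy^{q+1}z| = (q-k)+(q+1)k = q+qk = q(1+k), which is composite (both factors ≥ 2). So xy^{q+1}z = a^{q(1+k)} ∉ L.
This contradicts the pumping lemma, so L is not regular.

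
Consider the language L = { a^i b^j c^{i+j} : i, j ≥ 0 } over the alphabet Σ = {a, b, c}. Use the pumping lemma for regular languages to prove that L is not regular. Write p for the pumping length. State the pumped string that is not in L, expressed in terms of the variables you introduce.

Assume L is regular; let p be its pumping constant.
Take w = a^p b^p c^{2p} ∈ L (with i=j=p, i+j=2p), |w| = 4p ≥ p.
The pumping lemma gives a decomposition w = xyz where |xy| ≤ p and |y| ≥ 1.
The first p characters of w are a's, so xy (and hence y) consists only of a's. Write y = a^k, 1 ≤ k ≤ p.
Consider xy^2z = a^{p+k} b^p c^{2p}. Now the a- and b-counts sum to 2p+k, but the c-count is 2p ≠ 2p+k. So xy^2z ∉ L.
This contradicts the pumping lemma, so L is not regular.

a^{p+k} b^p c^{2p}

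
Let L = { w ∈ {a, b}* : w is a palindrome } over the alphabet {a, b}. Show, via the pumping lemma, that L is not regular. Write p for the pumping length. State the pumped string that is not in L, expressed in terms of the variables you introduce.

a^{p+k} b a^p

Toward a contradiction, assume L is regular with pumping length p.
Take w = a^p b a^p, a palindrome of length 2p+1 ≥ p.
By the pumping lemma, w = xyz with |xy| ≤ p and y is nonempty.
Since the first p symbols of w are all a's and |xy| ≤ p, y lies entirely in the leading a-block: y = a^k for some k with 1 ≤ k ≤ p.
Pump with i = 2: xy^2z = a^{p+k} b a^p. Its reverse is a^p b a^{p+k}, which differs from xy^2z since k ≥ 1. So xy^2z is not a palindrome and xy^2z ∉ L.
This is a contradiction; hence L is not regular.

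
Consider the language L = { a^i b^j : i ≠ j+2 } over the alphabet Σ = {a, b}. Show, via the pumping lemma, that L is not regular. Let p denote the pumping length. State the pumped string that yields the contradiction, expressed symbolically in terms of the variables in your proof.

a^{p+p!} b^{p+p!-2}

Toward a contradiction, assume L is regular with pumping length p.
Choose w = a^p b^{p+p!-2}. Since p ≠ (p+p!-2)+2 = p+p!, w ∈ L; and |w| ≥ p.
By the pumping lemma, w = xyz with |xy| ≤ p and |y| > 0.
The first p characters of w are a's, so xy (and hence y) consists only of a's. Write y = a^k, 1 ≤ k ≤ p.
Since 1 ≤ k ≤ p, k divides p!; set t = 1 + p!/k. Then xy^t z has p + (p!/k)·k = p + p! copies of a. Now the a-count is p+p! and (b-count)+2 = (p+p!-2)+2 = p+p!, so i ≠ j+2 fails. So xy^t z = a^{p+p!} b^{p+p!-2} ∉ L.
Contradiction. Therefore L is not regular.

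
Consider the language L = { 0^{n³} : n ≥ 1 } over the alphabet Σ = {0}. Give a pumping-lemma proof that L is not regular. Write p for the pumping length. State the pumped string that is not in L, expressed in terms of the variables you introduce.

0^{p³+k}

Assume L is regular; let p be its pumping constant.
Take w = 0^{p³} ∈ L with |w| = p³ ≥ p.
By the pumping lemma, w = xyz with |xy| ≤ p and |y| > 0.
Then y = 0^k for some k with 1 ≤ k ≤ p.
Pump with i = 2: xy^2z = 0^{p³+k}. Since 1 ≤ k ≤ p, p³ < p³+k ≤ p³+p < p³+3p²+3p+1 = (p+1)³, so p³+k is not a perfect cube. So xy^2z ∉ L.
This is a contradiction; hence L is not regular.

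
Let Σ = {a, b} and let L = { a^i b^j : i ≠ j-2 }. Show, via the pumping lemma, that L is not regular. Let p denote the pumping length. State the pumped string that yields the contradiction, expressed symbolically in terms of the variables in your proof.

a^{p+p!} b^{p+p!+2}

Suppose for contradiction that L is regular, and let p be the pumping length.
Choose w = a^p b^{p+p!+2}. Since p ≠ (p+p!+2)-2 = p+p!, w ∈ L; and |w| ≥ p.
By the pumping lemma, w = xyz with |xy| ≤ p and |y| > 0.
Because |xy| ≤ p and w begins with p copies of a, we have y = a^k with 1 ≤ k ≤ p.
Since 1 ≤ k ≤ p, k divides p!; set t = 1 + p!/k. Then xy^t z has p + (p!/k)·k = p + p! copies of a. Now the a-count is p+p! and (b-count)-2 = (p+p!+2)-2 = p+p!, so i ≠ j-2 fails. So xy^t z = a^{p+p!} b^{p+p!+2} ∉ L.
Contradiction. Therefore L is not regular.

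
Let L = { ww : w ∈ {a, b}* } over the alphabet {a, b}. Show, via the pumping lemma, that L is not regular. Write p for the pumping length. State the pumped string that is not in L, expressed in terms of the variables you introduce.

Assume L is regular. Let p be the pumping length given by the pumping lemma.
Take w = a^p b^p a^p b^p = uu where u = a^pb^p; then w ∈ L and |w| = 4p ≥ p.
Write w = xyz as guaranteed by the lemma, with |xy| ≤ p and |y| > 0.
Because |xy| ≤ p and w begins with p copies of a, we have y = a^k with 1 ≤ k ≤ p.
Pump with i = 2: xy^2z = a^{p+k} b^p a^p b^p, of length 4p+k. Suppose this equals vv. The string starts with a and ends with b, so v does too; thus the boundary between the two copies of v is a b→a transition. There is exactly one such transition, at position 2p+k, so |v| = 2p+k and |vv| = 4p+2k ≠ 4p+k since k ≥ 1. So xy^2z ∉ L.
This is a contradiction; hence L is not regular.

a^{p+k} b^p a^p b^p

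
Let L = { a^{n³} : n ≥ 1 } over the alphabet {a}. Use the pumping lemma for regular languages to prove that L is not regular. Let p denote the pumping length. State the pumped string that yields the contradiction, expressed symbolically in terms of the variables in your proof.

a^{p³+k}

Suppose for contradiction that L is regular, and let p be the pumping length.
Take w = a^{p³} ∈ L with |w| = p³ ≥ p.
The pumping lemma gives a decomposition w = xyz where |xy| ≤ p and |y| ≥ 1.
Then y = a^k for some k with 1 ≤ k ≤ p.
Pump with i = 2: xy^2z = a^{p³+k}. Since 1 ≤ k ≤ p, p³ < p³+k ≤ p³+p < p³+3p²+3p+1 = (p+1)³, so p³+k is not a perfect cube. So xy^2z ∉ L.
Contradiction. Therefore L is not regular.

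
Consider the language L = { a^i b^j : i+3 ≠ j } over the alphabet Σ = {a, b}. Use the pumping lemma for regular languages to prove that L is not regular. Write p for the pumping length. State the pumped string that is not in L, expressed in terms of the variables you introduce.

a^{p+p!} b^{p+p!+3}

Assume L is regular; let p be its pumping constant.
Choose w = a^p b^{p+p!+3}. Since p ≠ (p+p!+3)-3 = p+p!, w ∈ L; and |w| ≥ p.
Write w = xyz as guaranteed by the lemma, with |xy| ≤ p and y is nonempty.
The first p characters of w are a's, so xy (and hence y) consists only of a's. Write y = a^k, 1 ≤ k ≤ p.
Since 1 ≤ k ≤ p, k divides p!; set t = 1 + p!/k. Then xy^t z has p + (p!/k)·k = p + p! copies of a. Now the a-count is p+p! and (b-count)-3 = (p+p!+3)-3 = p+p!, so i+3 ≠ j fails. So xy^t z = a^{p+p!} b^{p+p!+3} ∉ L.
Contradiction. Therefore L is not regular.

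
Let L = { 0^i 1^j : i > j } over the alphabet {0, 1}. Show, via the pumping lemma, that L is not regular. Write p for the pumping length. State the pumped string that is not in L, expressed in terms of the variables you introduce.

Toward a contradiction, assume L is regular with pumping length p.
Choose w = 0^{p+1} 1^p ∈ L, with |w| = 2p+1 ≥ p.
The pumping lemma gives a decomposition w = xyz where |xy| ≤ p and |y| ≥ 1.
Since the first p symbols of w are all 0's and |xy| ≤ p, y lies entirely in the leading 0-block: y = 0^k for some k with 1 ≤ k ≤ p.
Consider xy^0z = xz = 0^{p+1-k} 1^p. Since k ≥ 1, the 0-count p+1-k is at most p, so i > j fails; thus xz ∉ L.
This is a contradiction; hence L is not regular.

0^{p+1-k} 1^p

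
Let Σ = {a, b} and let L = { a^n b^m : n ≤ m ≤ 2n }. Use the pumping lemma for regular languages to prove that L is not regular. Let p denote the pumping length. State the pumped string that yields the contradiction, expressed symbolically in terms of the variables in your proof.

Assume L is regular. Let p be the pumping length given by the pumping lemma.
Take w = a^p b^p ∈ L (since p ≤ p ≤ 2p), with |w| = 2p ≥ p.
By the pumping lemma, w = xyz with |xy| ≤ p and |y| > 0.
The first p characters of w are a's, so xy (and hence y) consists only of a's. Write y = a^k, 1 ≤ k ≤ p.
Pump with i = 2: xy^2z = a^{p+k} b^p. Now n = p+k > p = m, so the condition n ≤ m fails. Thus xy^2z ∉ L.
Contradiction. Therefore L is not regular.

a^{p+k} b^p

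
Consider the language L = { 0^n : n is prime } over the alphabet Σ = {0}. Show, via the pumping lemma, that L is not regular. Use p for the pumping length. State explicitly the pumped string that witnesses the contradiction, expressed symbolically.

0^{q(1+k)}

Suppose for contradiction that L is regular, and let p be the pumping length.
Let q be a prime with q ≥ p+2 (infinitely many primes exist), and take w = 0^q ∈ L with |w| = q ≥ p.
By the pumping lemma, w = xyz with |xy| ≤ p and |y| ≥ 1.
Then y = 0^k for some k with 1 ≤ k ≤ p.
Since 1 ≤ k ≤ p, |xz| = q-k. Pump with i = q+1: |xy^{q+1}z| = (q-k)+(q+1)k = q+qk = q(1+k), which is composite (both factors ≥ 2). So xy^{q+1}z = 0^{q(1+k)} ∉ L.
Contradiction. Therefore L is not regular.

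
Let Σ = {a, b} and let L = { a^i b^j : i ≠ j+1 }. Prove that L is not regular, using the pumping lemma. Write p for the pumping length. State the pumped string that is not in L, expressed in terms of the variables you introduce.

Assume L is regular; let p be its pumping constant.
Choose w = a^p b^{p+p!-1}. Since p ≠ (p+p!-1)+1 = p+p!, w ∈ L; and |w| ≥ p.
By the pumping lemma, w = xyz with |xy| ≤ p and |y| ≥ 1.
The first p characters of w are a's, so xy (and hence y) consists only of a's. Write y = a^k, 1 ≤ k ≤ p.
Since 1 ≤ k ≤ p, k divides p!; set t = 1 + p!/k. Then xy^t z has p + (p!/k)·k = p + p! copies of a. Now the a-count is p+p! and (b-count)+1 = (p+p!-1)+1 = p+p!, so i ≠ j+1 fails. So xy^t z = a^{p+p!} b^{p+p!-1} ∉ L.
Contradiction. Therefore L is not regular.

a^{p+p!} b^{p+p!-1}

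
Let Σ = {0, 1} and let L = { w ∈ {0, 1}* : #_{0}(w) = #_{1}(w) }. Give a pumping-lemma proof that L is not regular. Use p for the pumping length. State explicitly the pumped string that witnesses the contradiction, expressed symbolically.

Assume L is regular. Let p be the pumping length given by the pumping lemma.
Choose w = 0^p 1^p ∈ L with |w| = 2p ≥ p.
The pumping lemma gives a decomposition w = xyz where |xy| ≤ p and |y| > 0.
Since the first p symbols of w are all 0's and |xy| ≤ p, y lies entirely in the leading 0-block: y = 0^k for some k with 1 ≤ k ≤ p.
Pump with i = 2: xy^2z = 0^{p+k} 1^p has p+k occurrences of 0 but only p of 1. Since k ≥ 1 the counts differ, so xy^2z ∉ L.
This contradicts the pumping lemma, so L is not regular.

0^{p+k} 1^p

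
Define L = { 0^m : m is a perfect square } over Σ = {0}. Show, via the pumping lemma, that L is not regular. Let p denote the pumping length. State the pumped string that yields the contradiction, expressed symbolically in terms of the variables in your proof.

0^{p²+k}

Assume L is regular; let p be its pumping constant.
Take w = 0^{p²} ∈ L with |w| = p² ≥ p.
The pumping lemma gives a decomposition w = xyz where |xy| ≤ p and |y| > 0.
Then y = 0^k for some k with 1 ≤ k ≤ p.
Pump with i = 2: xy^2z = 0^{p²+k}. Since 1 ≤ k ≤ p, p² < p²+k ≤ p²+p < (p+1)², so p²+k lies strictly between consecutive squares and is not a perfect square. So xy^2z ∉ L.
Contradiction. Therefore L is not regular.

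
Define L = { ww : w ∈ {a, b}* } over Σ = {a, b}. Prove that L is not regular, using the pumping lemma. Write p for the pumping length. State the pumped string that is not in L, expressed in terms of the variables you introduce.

a^{p+k} b^p a^p b^p

Toward a contradiction, assume L is regular with pumping length p.
Take w = a^p b^p a^p b^p = uu where u = a^pb^p; then w ∈ L and |w| = 4p ≥ p.
The pumping lemma gives a decomposition w = xyz where |xy| ≤ p and y is nonempty.
The first p characters of w are a's, so xy (and hence y) consists only of a's. Write y = a^k, 1 ≤ k ≤ p.
Pump with i = 2: xy^2z = a^{p+k} b^p a^p b^p, of length 4p+k. Suppose this equals vv. The string starts with a and ends with b, so v does too; thus the boundary between the two copies of v is a b→a transition. There is exactly one such transition, at position 2p+k, so |v| = 2p+k and |vv| = 4p+2k ≠ 4p+k since k ≥ 1. So xy^2z ∉ L.
This is a contradiction; hence L is not regular.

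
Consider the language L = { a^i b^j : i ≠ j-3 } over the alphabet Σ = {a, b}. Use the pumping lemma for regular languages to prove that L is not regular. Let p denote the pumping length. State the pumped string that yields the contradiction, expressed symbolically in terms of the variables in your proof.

a^{p+p!} b^{p+p!+3}

Suppose for contradiction that L is regular, and let p be the pumping length.
Choose w = a^p b^{p+p!+3}. Since p ≠ (p+p!+3)-3 = p+p!, w ∈ L; and |w| ≥ p.
Write w = xyz as guaranteed by the lemma, with |xy| ≤ p and |y| ≥ 1.
The first p characters of w are a's, so xy (and hence y) consists only of a's. Write y = a^k, 1 ≤ k ≤ p.
Since 1 ≤ k ≤ p, k divides p!; set t = 1 + p!/k. Then xy^t z has p + (p!/k)·k = p + p! copies of a. Now the a-count is p+p! and (b-count)-3 = (p+p!+3)-3 = p+p!, so i ≠ j-3 fails. So xy^t z = a^{p+p!} b^{p+p!+3} ∉ L.
Contradiction. Therefore L is not regular.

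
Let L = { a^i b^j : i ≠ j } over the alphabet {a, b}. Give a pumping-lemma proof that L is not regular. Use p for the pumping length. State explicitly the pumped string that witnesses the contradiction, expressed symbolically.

a^{p+p!} b^{p+p!}

Assume L is regular; let p be its pumping constant.
Choose w = a^p b^{p+p!}. Since p ≠ p+p!, w ∈ L; and |w| ≥ p.
By the pumping lemma, w = xyz with |xy| ≤ p and y is nonempty.
The first p characters of w are a's, so xy (and hence y) consists only of a's. Write y = a^k, 1 ≤ k ≤ p.
Since 1 ≤ k ≤ p, k divides p!; set t = 1 + p!/k. Then xy^t z has p + (p!/k)·k = p + p! copies of a. Now the a-count equals the b-count, so i ≠ j fails. So xy^t z = a^{p+p!} b^{p+p!} ∉ L.
This is a contradiction; hence L is not regular.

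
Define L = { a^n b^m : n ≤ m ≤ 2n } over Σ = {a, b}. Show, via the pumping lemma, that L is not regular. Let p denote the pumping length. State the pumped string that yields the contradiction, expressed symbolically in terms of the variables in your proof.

Assume L is regular; let p be its pumping constant.
Take w = a^p b^p ∈ L (since p ≤ p ≤ 2p), with |w| = 2p ≥ p.
The pumping lemma gives a decomposition w = xyz where |xy| ≤ p and |y| ≥ 1.
Because |xy| ≤ p and w begins with p copies of a, we have y = a^k with 1 ≤ k ≤ p.
Pump with i = 2: xy^2z = a^{p+k} b^p. Now n = p+k > p = m, so the condition n ≤ m fails. Thus xy^2z ∉ L.
This contradicts the pumping lemma, so L is not regular.

a^{p+k} b^p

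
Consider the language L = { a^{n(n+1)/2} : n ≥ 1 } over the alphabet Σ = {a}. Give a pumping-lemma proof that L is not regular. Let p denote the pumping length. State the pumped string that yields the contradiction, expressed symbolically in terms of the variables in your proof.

Suppose for contradiction that L is regular, and let p be the pumping length.
Take w = a^{p(p+1)/2} ∈ L with |w| = p(p+1)/2 ≥ p.
By the pumping lemma, w = xyz with |xy| ≤ p and |y| ≥ 1.
Then y = a^k for some k with 1 ≤ k ≤ p.
Pump with i = 2: xy^2z = a^{p(p+1)/2+k}. Since 1 ≤ k ≤ p, p(p+1)/2 < p(p+1)/2+k ≤ p(p+1)/2+p < (p+1)(p+2)/2, so p(p+1)/2+k is strictly between consecutive triangular numbers. So xy^2z ∉ L.
This is a contradiction; hence L is not regular.

a^{p(p+1)/2+k}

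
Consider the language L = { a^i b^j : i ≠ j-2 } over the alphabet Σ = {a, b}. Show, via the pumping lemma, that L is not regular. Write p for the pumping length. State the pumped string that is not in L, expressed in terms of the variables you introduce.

a^{p+p!} b^{p+p!+2}

Assume L is regular. Let p be the pumping length given by the pumping lemma.
Choose w = a^p b^{p+p!+2}. Since p ≠ (p+p!+2)-2 = p+p!, w ∈ L; and |w| ≥ p.
By the pumping lemma, w = xyz with |xy| ≤ p and y is nonempty.
Since the first p symbols of w are all a's and |xy| ≤ p, y lies entirely in the leading a-block: y = a^k for some k with 1 ≤ k ≤ p.
Since 1 ≤ k ≤ p, k divides p!; set t = 1 + p!/k. Then xy^t z has p + (p!/k)·k = p + p! copies of a. Now the a-count is p+p! and (b-count)-2 = (p+p!+2)-2 = p+p!, so i ≠ j-2 fails. So xy^t z = a^{p+p!} b^{p+p!+2} ∉ L.
This contradicts the pumping lemma, so L is not regular.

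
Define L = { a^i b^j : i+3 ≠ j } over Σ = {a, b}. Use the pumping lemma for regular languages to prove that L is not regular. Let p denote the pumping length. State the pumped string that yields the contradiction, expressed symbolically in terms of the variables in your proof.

Suppose for contradiction that L is regular, and let p be the pumping length.
Choose w = a^p b^{p+p!+3}. Since p ≠ (p+p!+3)-3 = p+p!, w ∈ L; and |w| ≥ p.
Write w = xyz as guaranteed by the lemma, with |xy| ≤ p and y is nonempty.
Because |xy| ≤ p and w begins with p copies of a, we have y = a^k with 1 ≤ k ≤ p.
Since 1 ≤ k ≤ p, k divides p!; set t = 1 + p!/k. Then xy^t z has p + (p!/k)·k = p + p! copies of a. Now the a-count is p+p! and (b-count)-3 = (p+p!+3)-3 = p+p!, so i+3 ≠ j fails. So xy^t z = a^{p+p!} b^{p+p!+3} ∉ L.
Contradiction. Therefore L is not regular.

a^{p+p!} b^{p+p!+3}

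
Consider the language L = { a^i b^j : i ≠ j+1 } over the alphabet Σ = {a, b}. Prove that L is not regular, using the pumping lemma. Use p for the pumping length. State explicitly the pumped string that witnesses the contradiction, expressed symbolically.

a^{p+p!} b^{p+p!-1}

Assume L is regular; let p be its pumping constant.
Choose w = a^p b^{p+p!-1}. Since p ≠ (p+p!-1)+1 = p+p!, w ∈ L; and |w| ≥ p.
The pumping lemma gives a decomposition w = xyz where |xy| ≤ p and |y| > 0.
Because |xy| ≤ p and w begins with p copies of a, we have y = a^k with 1 ≤ k ≤ p.
Since 1 ≤ k ≤ p, k divides p!; set t = 1 + p!/k. Then xy^t z has p + (p!/k)·k = p + p! copies of a. Now the a-count is p+p! and (b-count)+1 = (p+p!-1)+1 = p+p!, so i ≠ j+1 fails. So xy^t z = a^{p+p!} b^{p+p!-1} ∉ L.
This is a contradiction; hence L is not regular.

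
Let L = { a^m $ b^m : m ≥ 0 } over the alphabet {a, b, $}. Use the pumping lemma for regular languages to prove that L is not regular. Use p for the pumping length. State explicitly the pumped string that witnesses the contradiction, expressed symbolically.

a^{p+k} $ b^p

Toward a contradiction, assume L is regular with pumping length p.
Take w = a^p $ b^p ∈ L with |w| = 2p+1 ≥ p.
The pumping lemma gives a decomposition w = xyz where |xy| ≤ p and |y| > 0.
The first p characters of w are a's, so xy (and hence y) consists only of a's. Write y = a^k, 1 ≤ k ≤ p.
Pump with i = 2: xy^2z = a^{p+k} $ b^p, which would require p+k = p. But k ≥ 1, so xy^2z ∉ L.
Contradiction. Therefore L is not regular.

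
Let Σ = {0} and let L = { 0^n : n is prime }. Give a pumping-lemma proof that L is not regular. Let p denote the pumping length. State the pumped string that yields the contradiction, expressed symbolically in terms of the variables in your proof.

Assume L is regular. Let p be the pumping length given by the pumping lemma.
Let q be a prime with q ≥ p+2 (infinitely many primes exist), and take w = 0^q ∈ L with |w| = q ≥ p.
By the pumping lemma, w = xyz with |xy| ≤ p and |y| ≥ 1.
Then y = 0^k for some k with 1 ≤ k ≤ p.
Since 1 ≤ k ≤ p, |xz| = q-k. Pump with i = q+1: |xy^{q+1}z| = (q-k)+(q+1)k = q+qk = q(1+k), which is composite (both factors ≥ 2). So xy^{q+1}z = 0^{q(1+k)} ∉ L.
This contradicts the pumping lemma, so L is not regular.

0^{q(1+k)}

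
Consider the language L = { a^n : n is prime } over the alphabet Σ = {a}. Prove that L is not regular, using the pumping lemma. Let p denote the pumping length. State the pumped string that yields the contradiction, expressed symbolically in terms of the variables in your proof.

Assume L is regular. Let p be the pumping length given by the pumping lemma.
Let q be a prime with q ≥ p+2 (infinitely many primes exist), and take w = a^q ∈ L with |w| = q ≥ p.
By the pumping lemma, w = xyz with |xy| ≤ p and y is nonempty.
Then y = a^k for some k with 1 ≤ k ≤ p.
Since 1 ≤ k ≤ p, |xz| = q-k. Pump with i = q+1: |xy^{q+1}z| = (q-k)+(q+1)k = q+qk = q(1+k), which is composite (both factors ≥ 2). So xy^{q+1}z = a^{q(1+k)} ∉ L.
Contradiction. Therefore L is not regular.

a^{q(1+k)}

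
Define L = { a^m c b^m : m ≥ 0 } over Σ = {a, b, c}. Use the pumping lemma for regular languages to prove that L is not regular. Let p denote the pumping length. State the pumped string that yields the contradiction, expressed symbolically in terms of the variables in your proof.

Assume L is regular. Let p be the pumping length given by the pumping lemma.
Take w = a^p c b^p ∈ L with |w| = 2p+1 ≥ p.
The pumping lemma gives a decomposition w = xyz where |xy| ≤ p and |y| ≥ 1.
Since the first p symbols of w are all a's and |xy| ≤ p, y lies entirely in the leading a-block: y = a^k for some k with 1 ≤ k ≤ p.
Pump with i = 2: xy^2z = a^{p+k} c b^p, which would require p+k = p. But k ≥ 1, so xy^2z ∉ L.
This contradicts the pumping lemma, so L is not regular.

a^{p+k} c b^p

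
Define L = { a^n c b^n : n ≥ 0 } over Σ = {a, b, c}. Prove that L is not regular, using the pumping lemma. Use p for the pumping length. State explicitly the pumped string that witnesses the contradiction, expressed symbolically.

Suppose for contradiction that L is regular, and let p be the pumping length.
Take w = a^p c b^p ∈ L with |w| = 2p+1 ≥ p.
The pumping lemma gives a decomposition w = xyz where |xy| ≤ p and |y| > 0.
Because |xy| ≤ p and w begins with p copies of a, we have y = a^k with 1 ≤ k ≤ p.
Pump with i = 2: xy^2z = a^{p+k} c b^p, which would require p+k = p. But k ≥ 1, so xy^2z ∉ L.
This contradicts the pumping lemma, so L is not regular.

a^{p+k} c b^p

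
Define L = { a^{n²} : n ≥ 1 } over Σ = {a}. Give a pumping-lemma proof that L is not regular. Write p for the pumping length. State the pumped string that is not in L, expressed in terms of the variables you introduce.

Toward a contradiction, assume L is regular with pumping length p.
Take w = a^{p²} ∈ L with |w| = p² ≥ p.
The pumping lemma gives a decomposition w = xyz where |xy| ≤ p and |y| ≥ 1.
Then y = a^k for some k with 1 ≤ k ≤ p.
Pump with i = 2: xy^2z = a^{p²+k}. Since 1 ≤ k ≤ p, p² < p²+k ≤ p²+p < (p+1)², so p²+k lies strictly between consecutive squares and is not a perfect square. So xy^2z ∉ L.
This is a contradiction; hence L is not regular.

a^{p²+k}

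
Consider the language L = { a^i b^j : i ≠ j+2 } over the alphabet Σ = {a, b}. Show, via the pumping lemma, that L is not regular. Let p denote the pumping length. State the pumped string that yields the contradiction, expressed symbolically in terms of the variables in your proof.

a^{p+p!} b^{p+p!-2}

Toward a contradiction, assume L is regular with pumping length p.
Choose w = a^p b^{p+p!-2}. Since p ≠ (p+p!-2)+2 = p+p!, w ∈ L; and |w| ≥ p.
Write w = xyz as guaranteed by the lemma, with |xy| ≤ p and y is nonempty.
Since the first p symbols of w are all a's and |xy| ≤ p, y lies entirely in the leading a-block: y = a^k for some k with 1 ≤ k ≤ p.
Since 1 ≤ k ≤ p, k divides p!; set t = 1 + p!/k. Then xy^t z has p + (p!/k)·k = p + p! copies of a. Now the a-count is p+p! and (b-count)+2 = (p+p!-2)+2 = p+p!, so i ≠ j+2 fails. So xy^t z = a^{p+p!} b^{p+p!-2} ∉ L.
This is a contradiction; hence L is not regular.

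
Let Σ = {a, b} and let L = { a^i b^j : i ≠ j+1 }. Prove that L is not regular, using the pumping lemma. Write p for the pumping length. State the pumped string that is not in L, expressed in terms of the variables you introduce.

a^{p+p!} b^{p+p!-1}

Assume L is regular; let p be its pumping constant.
Choose w = a^p b^{p+p!-1}. Since p ≠ (p+p!-1)+1 = p+p!, w ∈ L; and |w| ≥ p.
Write w = xyz as guaranteed by the lemma, with |xy| ≤ p and |y| ≥ 1.
Because |xy| ≤ p and w begins with p copies of a, we have y = a^k with 1 ≤ k ≤ p.
Since 1 ≤ k ≤ p, k divides p!; set t = 1 + p!/k. Then xy^t z has p + (p!/k)·k = p + p! copies of a. Now the a-count is p+p! and (b-count)+1 = (p+p!-1)+1 = p+p!, so i ≠ j+1 fails. So xy^t z = a^{p+p!} b^{p+p!-1} ∉ L.
This is a contradiction; hence L is not regular.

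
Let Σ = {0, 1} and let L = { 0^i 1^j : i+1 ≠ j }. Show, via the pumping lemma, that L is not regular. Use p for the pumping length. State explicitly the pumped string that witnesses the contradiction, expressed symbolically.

Assume L is regular. Let p be the pumping length given by the pumping lemma.
Choose w = 0^p 1^{p+p!+1}. Since p ≠ (p+p!+1)-1 = p+p!, w ∈ L; and |w| ≥ p.
The pumping lemma gives a decomposition w = xyz where |xy| ≤ p and |y| > 0.
The first p characters of w are 0's, so xy (and hence y) consists only of 0's. Write y = 0^k, 1 ≤ k ≤ p.
Since 1 ≤ k ≤ p, k divides p!; set t = 1 + p!/k. Then xy^t z has p + (p!/k)·k = p + p! copies of 0. Now the 0-count is p+p! and (1-count)-1 = (p+p!+1)-1 = p+p!, so i+1 ≠ j fails. So xy^t z = 0^{p+p!} 1^{p+p!+1} ∉ L.
Contradiction. Therefore L is not regular.

0^{p+p!} 1^{p+p!+1}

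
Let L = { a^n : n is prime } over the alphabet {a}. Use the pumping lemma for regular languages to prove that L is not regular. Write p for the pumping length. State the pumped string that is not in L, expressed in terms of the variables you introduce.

Toward a contradiction, assume L is regular with pumping length p.
Let q be a prime with q ≥ p+2 (infinitely many primes exist), and take w = a^q ∈ L with |w| = q ≥ p.
Write w = xyz as guaranteed by the lemma, with |xy| ≤ p and |y| ≥ 1.
Then y = a^k for some k with 1 ≤ k ≤ p.
Since 1 ≤ k ≤ p, |xz| = q-k. Pump with i = q+1: |xy^{q+1}z| = (q-k)+(q+1)k = q+qk = q(1+k), which is composite (both factors ≥ 2). So xy^{q+1}z = a^{q(1+k)} ∉ L.
Contradiction. Therefore L is not regular.

a^{q(1+k)}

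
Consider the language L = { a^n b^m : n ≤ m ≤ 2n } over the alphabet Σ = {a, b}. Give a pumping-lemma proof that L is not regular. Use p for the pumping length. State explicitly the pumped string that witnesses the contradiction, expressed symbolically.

a^{p+k} b^p

Assume L is regular. Let p be the pumping length given by the pumping lemma.
Take w = a^p b^p ∈ L (since p ≤ p ≤ 2p), with |w| = 2p ≥ p.
By the pumping lemma, w = xyz with |xy| ≤ p and |y| > 0.
Because |xy| ≤ p and w begins with p copies of a, we have y = a^k with 1 ≤ k ≤ p.
Pump with i = 2: xy^2z = a^{p+k} b^p. Now n = p+k > p = m, so the condition n ≤ m fails. Thus xy^2z ∉ L.
Contradiction. Therefore L is not regular.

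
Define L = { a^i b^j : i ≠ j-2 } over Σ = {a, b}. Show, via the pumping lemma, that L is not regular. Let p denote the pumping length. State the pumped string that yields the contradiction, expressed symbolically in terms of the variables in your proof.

Suppose for contradiction that L is regular, and let p be the pumping length.
Choose w = a^p b^{p+p!+2}. Since p ≠ (p+p!+2)-2 = p+p!, w ∈ L; and |w| ≥ p.
Write w = xyz as guaranteed by the lemma, with |xy| ≤ p and |y| ≥ 1.
Because |xy| ≤ p and w begins with p copies of a, we have y = a^k with 1 ≤ k ≤ p.
Since 1 ≤ k ≤ p, k divides p!; set t = 1 + p!/k. Then xy^t z has p + (p!/k)·k = p + p! copies of a. Now the a-count is p+p! and (b-count)-2 = (p+p!+2)-2 = p+p!, so i ≠ j-2 fails. So xy^t z = a^{p+p!} b^{p+p!+2} ∉ L.
This is a contradiction; hence L is not regular.

a^{p+p!} b^{p+p!+2}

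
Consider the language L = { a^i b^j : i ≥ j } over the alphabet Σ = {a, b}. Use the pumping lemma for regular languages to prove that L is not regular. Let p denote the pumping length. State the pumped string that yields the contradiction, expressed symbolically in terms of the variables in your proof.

a^{p-k} b^p

Assume L is regular; let p be its pumping constant.
Choose w = a^p b^p ∈ L, with |w| = 2p ≥ p.
By the pumping lemma, w = xyz with |xy| ≤ p and |y| > 0.
Because |xy| ≤ p and w begins with p copies of a, we have y = a^k with 1 ≤ k ≤ p.
Consider xy^0z = xz = a^{p-k} b^p. Since k ≥ 1, the a-count p-k is less than p, so i ≥ j fails; thus xz ∉ L.
This contradicts the pumping lemma, so L is not regular.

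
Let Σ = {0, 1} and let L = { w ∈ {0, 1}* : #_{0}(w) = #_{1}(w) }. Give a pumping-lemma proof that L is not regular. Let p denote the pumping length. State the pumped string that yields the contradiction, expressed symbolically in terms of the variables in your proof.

Assume L is regular; let p be its pumping constant.
Choose w = 0^p 1^p ∈ L with |w| = 2p ≥ p.
By the pumping lemma, w = xyz with |xy| ≤ p and y is nonempty.
Because |xy| ≤ p and w begins with p copies of 0, we have y = 0^k with 1 ≤ k ≤ p.
Pump with i = 2: xy^2z = 0^{p+k} 1^p has p+k occurrences of 0 but only p of 1. Since k ≥ 1 the counts differ, so xy^2z ∉ L.
This is a contradiction; hence L is not regular.

0^{p+k} 1^p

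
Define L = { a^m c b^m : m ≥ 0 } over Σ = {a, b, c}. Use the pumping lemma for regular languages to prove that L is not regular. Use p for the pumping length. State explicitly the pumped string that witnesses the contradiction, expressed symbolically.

a^{p+k} c b^p

Suppose for contradiction that L is regular, and let p be the pumping length.
Take w = a^p c b^p ∈ L with |w| = 2p+1 ≥ p.
By the pumping lemma, w = xyz with |xy| ≤ p and |y| > 0.
The first p characters of w are a's, so xy (and hence y) consists only of a's. Write y = a^k, 1 ≤ k ≤ p.
Pump with i = 2: xy^2z = a^{p+k} c b^p, which would require p+k = p. But k ≥ 1, so xy^2z ∉ L.
This is a contradiction; hence L is not regular.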